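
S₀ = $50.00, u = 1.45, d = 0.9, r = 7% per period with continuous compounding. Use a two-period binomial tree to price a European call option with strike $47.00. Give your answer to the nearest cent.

$11.80

Risk-neutral probability p = (e^0.07 − 0.9)/(1.45 − 0.9) = 0.1725/0.5500 = 0.3137
Terminal stock prices: S_uu = 105.1, S_ud = 65.25, S_dd = 40.5
Terminal payoffs (S − K): max(58.12, 0) = 58.12, max(18.25, 0) = 18.25, max(-6.5, 0) = 0
Node u (S = 72.5): V_u = e^(−0.07)·[0.3137·58.1250 + 0.6863·18.2500] = 28.6775
Node d (S = 45): V_d = e^(−0.07)·[0.3137·18.2500 + 0.6863·0.0000] = 5.3371
Node 0 (S = 50): V_0 = e^(−0.07)·[0.3137·28.6775 + 0.6863·5.3371] = 11.8021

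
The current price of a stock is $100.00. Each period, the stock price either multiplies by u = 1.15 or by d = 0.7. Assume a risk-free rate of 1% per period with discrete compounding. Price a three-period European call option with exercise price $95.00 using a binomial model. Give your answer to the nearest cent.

Risk-neutral probability p = (1 + 0.01 − 0.7)/(1.15 − 0.7) = 0.3100/0.4500 = 0.6889
Terminal stock prices: S_uuu = 152.1, S_uud = 92.57, S_udd = 56.35, S_ddd = 34.3
Terminal payoffs (S − K): max(57.09, 0) = 57.09, max(-2.425, 0) = 0, max(-38.65, 0) = 0, max(-60.7, 0) = 0
Node uu (S = 132.2): V_uu = 1/1.01·[0.6889·57.0875 + 0.3111·0.0000] = 38.9376
Node ud (S = 80.5): V_ud = 1/1.01·[0.6889·0.0000 + 0.3111·0.0000] = 0.0000
Node dd (S = 49): V_dd = 1/1.01·[0.6889·0.0000 + 0.3111·0.0000] = 0.0000
Node u (S = 115): V_u = 1/1.01·[0.6889·38.9376 + 0.3111·0.0000] = 26.5581
Node d (S = 70): V_d = 1/1.01·[0.6889·0.0000 + 0.3111·0.0000] = 0.0000
Node 0 (S = 100): V_0 = 1/1.01·[0.6889·26.5581 + 0.3111·0.0000] = 18.1144

$18.11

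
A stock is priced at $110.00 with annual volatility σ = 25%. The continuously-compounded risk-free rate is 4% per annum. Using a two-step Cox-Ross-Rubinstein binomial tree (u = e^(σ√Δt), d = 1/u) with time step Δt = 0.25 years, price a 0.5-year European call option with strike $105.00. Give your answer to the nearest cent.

$11.65

CRR parameters: u = e^(σ√Δt) = e^(0.25·√0.25) = 1.1331, d = 1/u = 0.8825
Per-period rate: rΔt = 0.04·0.25 = 0.01, so R = e^0.01 = 1.0101
Risk-neutral probability p = (e^0.01 − 0.8825)/(1.1331 − 0.8825) = 0.1276/0.2507 = 0.5089
Terminal stock prices: S_uu = 141.2, S_ud = 110, S_dd = 85.67
Terminal payoffs (S − K): max(36.24, 0) = 36.24, max(5, 0) = 5, max(-19.33, 0) = 0
Node u (S = 124.6): V_u = e^(−0.01)·[0.5089·36.2428 + 0.4911·5.0000] = 20.6911
Node d (S = 97.07): V_d = e^(−0.01)·[0.5089·5.0000 + 0.4911·0.0000] = 2.5191
Node 0 (S = 110): V_0 = e^(−0.01)·[0.5089·20.6911 + 0.4911·2.5191] = 11.6495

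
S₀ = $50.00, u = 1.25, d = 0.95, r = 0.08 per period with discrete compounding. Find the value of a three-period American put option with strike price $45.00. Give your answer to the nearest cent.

Risk-neutral probability p = (1 + 0.08 − 0.95)/(1.25 − 0.95) = 0.1300/0.3000 = 0.4333
Terminal stock prices: S_uuu = 97.66, S_uud = 74.22, S_udd = 56.41, S_ddd = 42.87
Terminal payoffs (K − S): max(-52.66, 0) = 0, max(-29.22, 0) = 0, max(-11.41, 0) = 0, max(2.131, 0) = 2.131
Node uu (S = 78.12): continuation = 1/1.08·[0.4333·0.0000 + 0.5667·0.0000] = 0.0000; exercise value = 0.0000 ≤ continuation, so V_uu = 0.0000
Node ud (S = 59.38): continuation = 1/1.08·[0.4333·0.0000 + 0.5667·0.0000] = 0.0000; exercise value = 0.0000 ≤ continuation, so V_ud = 0.0000
Node dd (S = 45.12): continuation = 1/1.08·[0.4333·0.0000 + 0.5667·2.1313] = 1.1182; exercise value = 0.0000 ≤ continuation, so V_dd = 1.1182
Node u (S = 62.5): continuation = 1/1.08·[0.4333·0.0000 + 0.5667·0.0000] = 0.0000; exercise value = 0.0000 ≤ continuation, so V_u = 0.0000
Node d (S = 47.5): continuation = 1/1.08·[0.4333·0.0000 + 0.5667·1.1182] = 0.5867; exercise value = 0.0000 ≤ continuation, so V_d = 0.5867
Node 0 (S = 50): continuation = 1/1.08·[0.4333·0.0000 + 0.5667·0.5867] = 0.3079; exercise value = 0.0000 ≤ continuation, so V_0 = 0.3079

$0.31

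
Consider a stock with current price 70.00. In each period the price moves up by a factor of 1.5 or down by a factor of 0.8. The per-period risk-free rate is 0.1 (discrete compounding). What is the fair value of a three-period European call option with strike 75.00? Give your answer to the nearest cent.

Risk-neutral probability p = (1 + 0.1 − 0.8)/(1.5 − 0.8) = 0.3000/0.7000 = 0.4286
Terminal stock prices: S_uuu = 236.2, S_uud = 126, S_udd = 67.2, S_ddd = 35.84
Terminal payoffs (S − K): max(161.2, 0) = 161.2, max(51, 0) = 51, max(-7.8, 0) = 0, max(-39.16, 0) = 0
Node uu (S = 157.5): V_uu = 1/1.1·[0.4286·161.2500 + 0.5714·51.0000] = 89.3182
Node ud (S = 84): V_ud = 1/1.1·[0.4286·51.0000 + 0.5714·0.0000] = 19.8701
Node dd (S = 44.8): V_dd = 1/1.1·[0.4286·0.0000 + 0.5714·0.0000] = 0.0000
Node u (S = 105): V_u = 1/1.1·[0.4286·89.3182 + 0.5714·19.8701] = 45.1214
Node d (S = 56): V_d = 1/1.1·[0.4286·19.8701 + 0.5714·0.0000] = 7.7416
Node 0 (S = 70): V_0 = 1/1.1·[0.4286·45.1214 + 0.5714·7.7416] = 21.6014

21.60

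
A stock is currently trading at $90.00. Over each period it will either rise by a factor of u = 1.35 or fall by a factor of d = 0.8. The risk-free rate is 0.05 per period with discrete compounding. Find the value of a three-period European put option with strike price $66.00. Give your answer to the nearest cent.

Risk-neutral probability p = (1 + 0.05 − 0.8)/(1.35 − 0.8) = 0.2500/0.5500 = 0.4545
Terminal stock prices: S_uuu = 221.4, S_uud = 131.2, S_udd = 77.76, S_ddd = 46.08
Terminal payoffs (K − S): max(-155.4, 0) = 0, max(-65.22, 0) = 0, max(-11.76, 0) = 0, max(19.92, 0) = 19.92
Node uu (S = 164): V_uu = 1/1.05·[0.4545·0.0000 + 0.5455·0.0000] = 0.0000
Node ud (S = 97.2): V_ud = 1/1.05·[0.4545·0.0000 + 0.5455·0.0000] = 0.0000
Node dd (S = 57.6): V_dd = 1/1.05·[0.4545·0.0000 + 0.5455·19.9200] = 10.3481
Node u (S = 121.5): V_u = 1/1.05·[0.4545·0.0000 + 0.5455·0.0000] = 0.0000
Node d (S = 72): V_d = 1/1.05·[0.4545·0.0000 + 0.5455·10.3481] = 5.3756
Node 0 (S = 90): V_0 = 1/1.05·[0.4545·0.0000 + 0.5455·5.3756] = 2.7925

$2.79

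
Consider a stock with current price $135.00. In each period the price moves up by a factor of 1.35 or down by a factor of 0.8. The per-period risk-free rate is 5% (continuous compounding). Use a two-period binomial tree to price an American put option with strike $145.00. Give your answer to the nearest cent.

Risk-neutral probability p = (e^0.05 − 0.8)/(1.35 − 0.8) = 0.2513/0.5500 = 0.4569
Terminal stock prices: S_uu = 246, S_ud = 145.8, S_dd = 86.4
Terminal payoffs (K − S): max(-101, 0) = 0, max(-0.8, 0) = 0, max(58.6, 0) = 58.6
Node u (S = 182.2): continuation = e^(−0.05)·[0.4569·0.0000 + 0.5431·0.0000] = 0.0000; exercise value = 0.0000 ≤ continuation, so V_u = 0.0000
Node d (S = 108): continuation = e^(−0.05)·[0.4569·0.0000 + 0.5431·58.6000] = 30.2759; exercise value = 37.0000 > continuation, so V_d = 37.0000 (exercise)
Node 0 (S = 135): continuation = e^(−0.05)·[0.4569·0.0000 + 0.5431·37.0000] = 19.1162; exercise value = 10.0000 ≤ continuation, so V_0 = 19.1162

$19.12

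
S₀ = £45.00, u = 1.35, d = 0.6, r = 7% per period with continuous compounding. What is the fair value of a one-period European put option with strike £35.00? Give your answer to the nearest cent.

Risk-neutral probability p = (e^0.07 − 0.6)/(1.35 − 0.6) = 0.4725/0.7500 = 0.6300
Terminal stock prices: S_u = 60.75, S_d = 27
Terminal payoffs (K − S): max(-25.75, 0) = 0, max(8, 0) = 8
Node 0 (S = 45): V_0 = e^(−0.07)·[0.6300·0.0000 + 0.3700·8.0000] = 2.7598

£2.76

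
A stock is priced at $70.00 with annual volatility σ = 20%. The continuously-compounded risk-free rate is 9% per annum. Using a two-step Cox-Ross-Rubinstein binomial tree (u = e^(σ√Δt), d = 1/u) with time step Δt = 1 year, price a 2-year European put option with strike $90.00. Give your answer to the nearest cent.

CRR parameters: u = e^(σ√Δt) = e^(0.2·√1) = 1.2214, d = 1/u = 0.8187
Per-period rate: rΔt = 0.09·1 = 0.09, so R = e^0.09 = 1.0942
Risk-neutral probability p = (e^0.09 − 0.8187)/(1.2214 − 0.8187) = 0.2754/0.4027 = 0.6840
Terminal stock prices: S_uu = 104.4, S_ud = 70, S_dd = 46.92
Terminal payoffs (K − S): max(-14.43, 0) = 0, max(20, 0) = 20, max(43.08, 0) = 43.08
Node u (S = 85.5): V_u = e^(−0.09)·[0.6840·0.0000 + 0.3160·20.0000] = 5.7753
Node d (S = 57.31): V_d = e^(−0.09)·[0.6840·20.0000 + 0.3160·43.0776] = 24.9427
Node 0 (S = 70): V_0 = e^(−0.09)·[0.6840·5.7753 + 0.3160·24.9427] = 10.8131

$10.81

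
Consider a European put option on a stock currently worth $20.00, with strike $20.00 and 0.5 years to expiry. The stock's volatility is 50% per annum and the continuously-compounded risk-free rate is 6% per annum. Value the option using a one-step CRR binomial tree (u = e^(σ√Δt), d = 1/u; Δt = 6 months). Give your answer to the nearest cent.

CRR parameters: u = e^(σ√Δt) = e^(0.5·√0.5) = 1.4241, d = 1/u = 0.7022
Per-period rate: rΔt = 0.06·0.5 = 0.03, so R = e^0.03 = 1.0305
Risk-neutral probability p = (e^0.03 − 0.7022)/(1.4241 − 0.7022) = 0.3283/0.7219 = 0.4547
Terminal stock prices: S_u = 28.48, S_d = 14.04
Terminal payoffs (K − S): max(-8.482, 0) = 0, max(5.956, 0) = 5.956
Node 0 (S = 20): V_0 = e^(−0.03)·[0.4547·0.0000 + 0.5453·5.9562] = 3.1519

$3.15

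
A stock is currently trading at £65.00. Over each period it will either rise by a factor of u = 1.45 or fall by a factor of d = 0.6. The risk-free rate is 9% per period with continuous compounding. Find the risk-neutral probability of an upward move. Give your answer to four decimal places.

Risk-neutral probability p = (e^0.09 − 0.6)/(1.45 − 0.6) = 0.4942/0.8500 = 0.5814

p = 0.5814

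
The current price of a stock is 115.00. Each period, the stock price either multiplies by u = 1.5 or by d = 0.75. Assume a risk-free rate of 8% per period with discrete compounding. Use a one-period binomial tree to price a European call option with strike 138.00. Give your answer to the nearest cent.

14.06

Risk-neutral probability p = (1 + 0.08 − 0.75)/(1.5 − 0.75) = 0.3300/0.7500 = 0.4400
Terminal stock prices: S_u = 172.5, S_d = 86.25
Terminal payoffs (S − K): max(34.5, 0) = 34.5, max(-51.75, 0) = 0
Node 0 (S = 115): V_0 = 1/1.08·[0.4400·34.5000 + 0.5600·0.0000] = 14.0556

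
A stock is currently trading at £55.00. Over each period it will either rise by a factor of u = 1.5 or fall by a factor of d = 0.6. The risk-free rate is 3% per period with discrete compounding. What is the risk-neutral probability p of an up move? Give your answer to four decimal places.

Risk-neutral probability p = (1 + 0.03 − 0.6)/(1.5 − 0.6) = 0.4300/0.9000 = 0.4778

p = 0.4778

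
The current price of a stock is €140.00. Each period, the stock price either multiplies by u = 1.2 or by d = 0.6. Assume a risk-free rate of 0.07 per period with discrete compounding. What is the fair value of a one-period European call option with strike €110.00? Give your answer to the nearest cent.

Risk-neutral probability p = (1 + 0.07 − 0.6)/(1.2 − 0.6) = 0.4700/0.6000 = 0.7833
Terminal stock prices: S_u = 168, S_d = 84
Terminal payoffs (S − K): max(58, 0) = 58, max(-26, 0) = 0
Node 0 (S = 140): V_0 = 1/1.07·[0.7833·58.0000 + 0.2167·0.0000] = 42.4611

€42.46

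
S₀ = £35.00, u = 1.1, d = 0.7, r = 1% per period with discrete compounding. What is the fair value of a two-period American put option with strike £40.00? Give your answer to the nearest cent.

Risk-neutral probability p = (1 + 0.01 − 0.7)/(1.1 − 0.7) = 0.3100/0.4000 = 0.7750
Terminal stock prices: S_uu = 42.35, S_ud = 26.95, S_dd = 17.15
Terminal payoffs (K − S): max(-2.35, 0) = 0, max(13.05, 0) = 13.05, max(22.85, 0) = 22.85
Node u (S = 38.5): continuation = 1/1.01·[0.7750·0.0000 + 0.2250·13.0500] = 2.9072; exercise value = 1.5000 ≤ continuation, so V_u = 2.9072
Node d (S = 24.5): continuation = 1/1.01·[0.7750·13.0500 + 0.2250·22.8500] = 15.1040; exercise value = 15.5000 > continuation, so V_d = 15.5000 (exercise)
Node 0 (S = 35): continuation = 1/1.01·[0.7750·2.9072 + 0.2250·15.5000] = 5.6837; exercise value = 5.0000 ≤ continuation, so V_0 = 5.6837

£5.68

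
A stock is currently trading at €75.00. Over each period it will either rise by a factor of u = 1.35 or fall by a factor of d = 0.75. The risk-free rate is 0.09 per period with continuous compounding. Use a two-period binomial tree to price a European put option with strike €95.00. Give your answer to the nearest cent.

€15.81

Risk-neutral probability p = (e^0.09 − 0.75)/(1.35 − 0.75) = 0.3442/0.6000 = 0.5736
Terminal stock prices: S_uu = 136.7, S_ud = 75.94, S_dd = 42.19
Terminal payoffs (K − S): max(-41.69, 0) = 0, max(19.06, 0) = 19.06, max(52.81, 0) = 52.81
Node u (S = 101.2): V_u = e^(−0.09)·[0.5736·0.0000 + 0.4264·19.0625] = 7.4282
Node d (S = 56.25): V_d = e^(−0.09)·[0.5736·19.0625 + 0.4264·52.8125] = 30.5735
Node 0 (S = 75): V_0 = e^(−0.09)·[0.5736·7.4282 + 0.4264·30.5735] = 15.8081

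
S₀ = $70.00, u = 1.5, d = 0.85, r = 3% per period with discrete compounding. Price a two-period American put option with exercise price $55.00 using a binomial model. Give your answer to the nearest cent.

$2.18

Risk-neutral probability p = (1 + 0.03 − 0.85)/(1.5 − 0.85) = 0.1800/0.6500 = 0.2769
Terminal stock prices: S_uu = 157.5, S_ud = 89.25, S_dd = 50.57
Terminal payoffs (K − S): max(-102.5, 0) = 0, max(-34.25, 0) = 0, max(4.425, 0) = 4.425
Node u (S = 105): continuation = 1/1.03·[0.2769·0.0000 + 0.7231·0.0000] = 0.0000; exercise value = 0.0000 ≤ continuation, so V_u = 0.0000
Node d (S = 59.5): continuation = 1/1.03·[0.2769·0.0000 + 0.7231·4.4250] = 3.1064; exercise value = 0.0000 ≤ continuation, so V_d = 3.1064
Node 0 (S = 70): continuation = 1/1.03·[0.2769·0.0000 + 0.7231·3.1064] = 2.1808; exercise value = 0.0000 ≤ continuation, so V_0 = 2.1808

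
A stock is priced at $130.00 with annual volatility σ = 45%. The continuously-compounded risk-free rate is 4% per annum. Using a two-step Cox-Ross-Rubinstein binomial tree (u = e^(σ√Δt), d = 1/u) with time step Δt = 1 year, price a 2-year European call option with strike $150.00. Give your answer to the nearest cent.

CRR parameters: u = e^(σ√Δt) = e^(0.45·√1) = 1.5683, d = 1/u = 0.6376
Per-period rate: rΔt = 0.04·1 = 0.04, so R = e^0.04 = 1.0408
Risk-neutral probability p = (e^0.04 − 0.6376)/(1.5683 − 0.6376) = 0.4032/0.9307 = 0.4332
Terminal stock prices: S_uu = 319.7, S_ud = 130, S_dd = 52.85
Terminal payoffs (S − K): max(169.7, 0) = 169.7, max(-20, 0) = 0, max(-97.15, 0) = 0
Node u (S = 203.9): V_u = e^(−0.04)·[0.4332·169.7484 + 0.5668·0.0000] = 70.6535
Node d (S = 82.89): V_d = e^(−0.04)·[0.4332·0.0000 + 0.5668·0.0000] = 0.0000
Node 0 (S = 130): V_0 = e^(−0.04)·[0.4332·70.6535 + 0.5668·0.0000] = 29.4077

$29.41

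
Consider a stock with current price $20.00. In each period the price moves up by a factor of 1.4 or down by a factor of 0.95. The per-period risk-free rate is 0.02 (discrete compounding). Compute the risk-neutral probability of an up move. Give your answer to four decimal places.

p = 0.1556

Risk-neutral probability p = (1 + 0.02 − 0.95)/(1.4 − 0.95) = 0.0700/0.4500 = 0.1556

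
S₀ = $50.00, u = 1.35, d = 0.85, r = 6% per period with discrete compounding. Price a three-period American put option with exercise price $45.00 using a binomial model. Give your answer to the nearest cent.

Risk-neutral probability p = (1 + 0.06 − 0.85)/(1.35 − 0.85) = 0.2100/0.5000 = 0.4200
Terminal stock prices: S_uuu = 123, S_uud = 77.46, S_udd = 48.77, S_ddd = 30.71
Terminal payoffs (K − S): max(-78.02, 0) = 0, max(-32.46, 0) = 0, max(-3.769, 0) = 0, max(14.29, 0) = 14.29
Node uu (S = 91.13): continuation = 1/1.06·[0.4200·0.0000 + 0.5800·0.0000] = 0.0000; exercise value = 0.0000 ≤ continuation, so V_uu = 0.0000
Node ud (S = 57.38): continuation = 1/1.06·[0.4200·0.0000 + 0.5800·0.0000] = 0.0000; exercise value = 0.0000 ≤ continuation, so V_ud = 0.0000
Node dd (S = 36.12): continuation = 1/1.06·[0.4200·0.0000 + 0.5800·14.2938] = 7.8211; exercise value = 8.8750 > continuation, so V_dd = 8.8750 (exercise)
Node u (S = 67.5): continuation = 1/1.06·[0.4200·0.0000 + 0.5800·0.0000] = 0.0000; exercise value = 0.0000 ≤ continuation, so V_u = 0.0000
Node d (S = 42.5): continuation = 1/1.06·[0.4200·0.0000 + 0.5800·8.8750] = 4.8561; exercise value = 2.5000 ≤ continuation, so V_d = 4.8561
Node 0 (S = 50): continuation = 1/1.06·[0.4200·0.0000 + 0.5800·4.8561] = 2.6571; exercise value = 0.0000 ≤ continuation, so V_0 = 2.6571

$2.66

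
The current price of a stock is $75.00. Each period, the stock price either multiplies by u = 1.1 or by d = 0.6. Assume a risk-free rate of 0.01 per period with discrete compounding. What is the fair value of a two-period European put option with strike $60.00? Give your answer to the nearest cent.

$4.09

Risk-neutral probability p = (1 + 0.01 − 0.6)/(1.1 − 0.6) = 0.4100/0.5000 = 0.8200
Terminal stock prices: S_uu = 90.75, S_ud = 49.5, S_dd = 27
Terminal payoffs (K − S): max(-30.75, 0) = 0, max(10.5, 0) = 10.5, max(33, 0) = 33
Node u (S = 82.5): V_u = 1/1.01·[0.8200·0.0000 + 0.1800·10.5000] = 1.8713
Node d (S = 45): V_d = 1/1.01·[0.8200·10.5000 + 0.1800·33.0000] = 14.4059
Node 0 (S = 75): V_0 = 1/1.01·[0.8200·1.8713 + 0.1800·14.4059] = 4.0867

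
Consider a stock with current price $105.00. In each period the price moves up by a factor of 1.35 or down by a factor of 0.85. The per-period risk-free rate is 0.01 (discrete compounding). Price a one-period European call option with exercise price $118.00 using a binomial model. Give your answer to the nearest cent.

$7.52

Risk-neutral probability p = (1 + 0.01 − 0.85)/(1.35 − 0.85) = 0.1600/0.5000 = 0.3200
Terminal stock prices: S_u = 141.8, S_d = 89.25
Terminal payoffs (S − K): max(23.75, 0) = 23.75, max(-28.75, 0) = 0
Node 0 (S = 105): V_0 = 1/1.01·[0.3200·23.7500 + 0.6800·0.0000] = 7.5248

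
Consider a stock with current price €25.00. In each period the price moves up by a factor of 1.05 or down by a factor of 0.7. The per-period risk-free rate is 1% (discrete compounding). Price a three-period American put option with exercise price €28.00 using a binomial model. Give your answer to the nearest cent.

€3.00

Risk-neutral probability p = (1 + 0.01 − 0.7)/(1.05 − 0.7) = 0.3100/0.3500 = 0.8857
Terminal stock prices: S_uuu = 28.94, S_uud = 19.29, S_udd = 12.86, S_ddd = 8.575
Terminal payoffs (K − S): max(-0.9406, 0) = 0, max(8.706, 0) = 8.706, max(15.14, 0) = 15.14, max(19.43, 0) = 19.43
Node uu (S = 27.56): continuation = 1/1.01·[0.8857·0.0000 + 0.1143·8.7063] = 0.9851; exercise value = 0.4375 ≤ continuation, so V_uu = 0.9851
Node ud (S = 18.38): continuation = 1/1.01·[0.8857·8.7063 + 0.1143·15.1375] = 9.3478; exercise value = 9.6250 > continuation, so V_ud = 9.6250 (exercise)
Node dd (S = 12.25): continuation = 1/1.01·[0.8857·15.1375 + 0.1143·19.4250] = 15.4728; exercise value = 15.7500 > continuation, so V_dd = 15.7500 (exercise)
Node u (S = 26.25): continuation = 1/1.01·[0.8857·0.9851 + 0.1143·9.6250] = 1.9530; exercise value = 1.7500 ≤ continuation, so V_u = 1.9530
Node d (S = 17.5): continuation = 1/1.01·[0.8857·9.6250 + 0.1143·15.7500] = 10.2228; exercise value = 10.5000 > continuation, so V_d = 10.5000 (exercise)
Node 0 (S = 25): continuation = 1/1.01·[0.8857·1.9530 + 0.1143·10.5000] = 2.9008; exercise value = 3.0000 > continuation, so V_0 = 3.0000 (exercise)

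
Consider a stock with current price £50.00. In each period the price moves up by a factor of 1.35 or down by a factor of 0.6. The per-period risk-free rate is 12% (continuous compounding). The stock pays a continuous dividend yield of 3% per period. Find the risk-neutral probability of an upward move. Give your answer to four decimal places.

Per-period risk-free factor R = e^0.12 = 1.1275; dividend-adjusted growth = e^(0.12−0.03) = 1.0942.
Risk-neutral probability p = (1.0942 − 0.6)/(1.35 − 0.6) = 0.4942/0.7500 = 0.6589

p = 0.6589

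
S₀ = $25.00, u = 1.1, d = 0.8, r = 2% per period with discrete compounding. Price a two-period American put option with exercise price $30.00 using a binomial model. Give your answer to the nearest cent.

Risk-neutral probability p = (1 + 0.02 − 0.8)/(1.1 − 0.8) = 0.2200/0.3000 = 0.7333
Terminal stock prices: S_uu = 30.25, S_ud = 22, S_dd = 16
Terminal payoffs (K − S): max(-0.25, 0) = 0, max(8, 0) = 8, max(14, 0) = 14
Node u (S = 27.5): continuation = 1/1.02·[0.7333·0.0000 + 0.2667·8.0000] = 2.0915; exercise value = 2.5000 > continuation, so V_u = 2.5000 (exercise)
Node d (S = 20): continuation = 1/1.02·[0.7333·8.0000 + 0.2667·14.0000] = 9.4118; exercise value = 10.0000 > continuation, so V_d = 10.0000 (exercise)
Node 0 (S = 25): continuation = 1/1.02·[0.7333·2.5000 + 0.2667·10.0000] = 4.4118; exercise value = 5.0000 > continuation, so V_0 = 5.0000 (exercise)

$5.00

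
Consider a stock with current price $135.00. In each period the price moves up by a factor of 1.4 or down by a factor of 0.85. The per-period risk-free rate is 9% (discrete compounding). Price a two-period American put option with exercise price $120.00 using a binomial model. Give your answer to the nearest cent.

$6.01

Risk-neutral probability p = (1 + 0.09 − 0.85)/(1.4 − 0.85) = 0.2400/0.5500 = 0.4364
Terminal stock prices: S_uu = 264.6, S_ud = 160.7, S_dd = 97.54
Terminal payoffs (K − S): max(-144.6, 0) = 0, max(-40.65, 0) = 0, max(22.46, 0) = 22.46
Node u (S = 189): continuation = 1/1.09·[0.4364·0.0000 + 0.5636·0.0000] = 0.0000; exercise value = 0.0000 ≤ continuation, so V_u = 0.0000
Node d (S = 114.8): continuation = 1/1.09·[0.4364·0.0000 + 0.5636·22.4625] = 11.6153; exercise value = 5.2500 ≤ continuation, so V_d = 11.6153
Node 0 (S = 135): continuation = 1/1.09·[0.4364·0.0000 + 0.5636·11.6153] = 6.0062; exercise value = 0.0000 ≤ continuation, so V_0 = 6.0062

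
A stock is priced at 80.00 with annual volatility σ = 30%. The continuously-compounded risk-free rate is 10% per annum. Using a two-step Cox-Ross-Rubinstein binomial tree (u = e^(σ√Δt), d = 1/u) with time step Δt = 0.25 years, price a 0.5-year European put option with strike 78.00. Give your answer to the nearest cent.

CRR parameters: u = e^(σ√Δt) = e^(0.3·√0.25) = 1.1618, d = 1/u = 0.8607
Per-period rate: rΔt = 0.1·0.25 = 0.025, so R = e^0.025 = 1.0253
Risk-neutral probability p = (e^0.025 − 0.8607)/(1.1618 − 0.8607) = 0.1646/0.3011 = 0.5466
Terminal stock prices: S_uu = 108, S_ud = 80, S_dd = 59.27
Terminal payoffs (K − S): max(-29.99, 0) = 0, max(-2, 0) = 0, max(18.73, 0) = 18.73
Node u (S = 92.95): V_u = e^(−0.025)·[0.5466·0.0000 + 0.4534·0.0000] = 0.0000
Node d (S = 68.86): V_d = e^(−0.025)·[0.5466·0.0000 + 0.4534·18.7345] = 8.2838
Node 0 (S = 80): V_0 = e^(−0.025)·[0.5466·0.0000 + 0.4534·8.2838] = 3.6628

3.66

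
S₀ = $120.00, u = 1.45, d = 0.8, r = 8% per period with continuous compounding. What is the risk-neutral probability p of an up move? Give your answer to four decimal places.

p = 0.4358

Risk-neutral probability p = (e^0.08 − 0.8)/(1.45 − 0.8) = 0.2833/0.6500 = 0.4358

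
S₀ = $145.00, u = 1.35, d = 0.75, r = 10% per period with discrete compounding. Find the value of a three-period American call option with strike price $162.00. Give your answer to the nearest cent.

$40.61

Risk-neutral probability p = (1 + 0.1 − 0.75)/(1.35 − 0.75) = 0.3500/0.6000 = 0.5833
Terminal stock prices: S_uuu = 356.8, S_uud = 198.2, S_udd = 110.1, S_ddd = 61.17
Terminal payoffs (S − K): max(194.8, 0) = 194.8, max(36.2, 0) = 36.2, max(-51.89, 0) = 0, max(-100.8, 0) = 0
Node uu (S = 264.3): continuation = 1/1.1·[0.5833·194.7544 + 0.4167·36.1969] = 116.9898; exercise value = 102.2625 ≤ continuation, so V_uu = 116.9898
Node ud (S = 146.8): continuation = 1/1.1·[0.5833·36.1969 + 0.4167·0.0000] = 19.1953; exercise value = 0.0000 ≤ continuation, so V_ud = 19.1953
Node dd (S = 81.56): continuation = 1/1.1·[0.5833·0.0000 + 0.4167·0.0000] = 0.0000; exercise value = 0.0000 ≤ continuation, so V_dd = 0.0000
Node u (S = 195.8): continuation = 1/1.1·[0.5833·116.9898 + 0.4167·19.1953] = 69.3110; exercise value = 33.7500 ≤ continuation, so V_u = 69.3110
Node d (S = 108.8): continuation = 1/1.1·[0.5833·19.1953 + 0.4167·0.0000] = 10.1793; exercise value = 0.0000 ≤ continuation, so V_d = 10.1793
Node 0 (S = 145): continuation = 1/1.1·[0.5833·69.3110 + 0.4167·10.1793] = 40.6116; exercise value = 0.0000 ≤ continuation, so V_0 = 40.6116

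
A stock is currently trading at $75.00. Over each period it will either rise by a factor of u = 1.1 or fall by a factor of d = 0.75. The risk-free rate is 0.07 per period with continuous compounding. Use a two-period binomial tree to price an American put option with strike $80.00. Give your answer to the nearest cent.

$5.00

Risk-neutral probability p = (e^0.07 − 0.75)/(1.1 − 0.75) = 0.3225/0.3500 = 0.9215
Terminal stock prices: S_uu = 90.75, S_ud = 61.88, S_dd = 42.19
Terminal payoffs (K − S): max(-10.75, 0) = 0, max(18.12, 0) = 18.12, max(37.81, 0) = 37.81
Node u (S = 82.5): continuation = e^(−0.07)·[0.9215·0.0000 + 0.0785·18.1250] = 1.3274; exercise value = 0.0000 ≤ continuation, so V_u = 1.3274
Node d (S = 56.25): continuation = e^(−0.07)·[0.9215·18.1250 + 0.0785·37.8125] = 18.3415; exercise value = 23.7500 > continuation, so V_d = 23.7500 (exercise)
Node 0 (S = 75): continuation = e^(−0.07)·[0.9215·1.3274 + 0.0785·23.7500] = 2.8799; exercise value = 5.0000 > continuation, so V_0 = 5.0000 (exercise)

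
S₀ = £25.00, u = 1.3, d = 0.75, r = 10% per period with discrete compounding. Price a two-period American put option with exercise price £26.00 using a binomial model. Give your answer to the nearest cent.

£2.71

Risk-neutral probability p = (1 + 0.1 − 0.75)/(1.3 − 0.75) = 0.3500/0.5500 = 0.6364
Terminal stock prices: S_uu = 42.25, S_ud = 24.38, S_dd = 14.06
Terminal payoffs (K − S): max(-16.25, 0) = 0, max(1.625, 0) = 1.625, max(11.94, 0) = 11.94
Node u (S = 32.5): continuation = 1/1.1·[0.6364·0.0000 + 0.3636·1.6250] = 0.5372; exercise value = 0.0000 ≤ continuation, so V_u = 0.5372
Node d (S = 18.75): continuation = 1/1.1·[0.6364·1.6250 + 0.3636·11.9375] = 4.8864; exercise value = 7.2500 > continuation, so V_d = 7.2500 (exercise)
Node 0 (S = 25): continuation = 1/1.1·[0.6364·0.5372 + 0.3636·7.2500] = 2.7075; exercise value = 1.0000 ≤ continuation, so V_0 = 2.7075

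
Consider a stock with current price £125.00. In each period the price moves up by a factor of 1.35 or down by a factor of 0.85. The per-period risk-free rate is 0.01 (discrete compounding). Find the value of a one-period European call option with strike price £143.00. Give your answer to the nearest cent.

Risk-neutral probability p = (1 + 0.01 − 0.85)/(1.35 − 0.85) = 0.1600/0.5000 = 0.3200
Terminal stock prices: S_u = 168.8, S_d = 106.2
Terminal payoffs (S − K): max(25.75, 0) = 25.75, max(-36.75, 0) = 0
Node 0 (S = 125): V_0 = 1/1.01·[0.3200·25.7500 + 0.6800·0.0000] = 8.1584

£8.16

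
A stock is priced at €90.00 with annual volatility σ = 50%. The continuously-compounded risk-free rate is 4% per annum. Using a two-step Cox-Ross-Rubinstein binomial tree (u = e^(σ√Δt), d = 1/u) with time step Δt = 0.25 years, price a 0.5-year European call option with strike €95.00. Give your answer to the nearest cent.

CRR parameters: u = e^(σ√Δt) = e^(0.5·√0.25) = 1.2840, d = 1/u = 0.7788
Per-period rate: rΔt = 0.04·0.25 = 0.01, so R = e^0.01 = 1.0101
Risk-neutral probability p = (e^0.01 − 0.7788)/(1.2840 − 0.7788) = 0.2312/0.5052 = 0.4577
Terminal stock prices: S_uu = 148.4, S_ud = 90, S_dd = 54.59
Terminal payoffs (S − K): max(53.38, 0) = 53.38, max(-5, 0) = 0, max(-40.41, 0) = 0
Node u (S = 115.6): V_u = e^(−0.01)·[0.4577·53.3849 + 0.5423·0.0000] = 24.1920
Node d (S = 70.09): V_d = e^(−0.01)·[0.4577·0.0000 + 0.5423·0.0000] = 0.0000
Node 0 (S = 90): V_0 = e^(−0.01)·[0.4577·24.1920 + 0.5423·0.0000] = 10.9629

€10.96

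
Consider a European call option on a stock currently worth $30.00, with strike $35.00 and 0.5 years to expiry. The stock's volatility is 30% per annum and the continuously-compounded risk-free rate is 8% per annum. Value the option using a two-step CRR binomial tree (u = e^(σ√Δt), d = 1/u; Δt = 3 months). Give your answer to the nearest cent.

CRR parameters: u = e^(σ√Δt) = e^(0.3·√0.25) = 1.1618, d = 1/u = 0.8607
Per-period rate: rΔt = 0.08·0.25 = 0.02, so R = e^0.02 = 1.0202
Risk-neutral probability p = (e^0.02 − 0.8607)/(1.1618 − 0.8607) = 0.1595/0.3011 = 0.5297
Terminal stock prices: S_uu = 40.5, S_ud = 30, S_dd = 22.22
Terminal payoffs (S − K): max(5.496, 0) = 5.496, max(-5, 0) = 0, max(-12.78, 0) = 0
Node u (S = 34.86): V_u = e^(−0.02)·[0.5297·5.4958 + 0.4703·0.0000] = 2.8532
Node d (S = 25.82): V_d = e^(−0.02)·[0.5297·0.0000 + 0.4703·0.0000] = 0.0000
Node 0 (S = 30): V_0 = e^(−0.02)·[0.5297·2.8532 + 0.4703·0.0000] = 1.4813

$1.48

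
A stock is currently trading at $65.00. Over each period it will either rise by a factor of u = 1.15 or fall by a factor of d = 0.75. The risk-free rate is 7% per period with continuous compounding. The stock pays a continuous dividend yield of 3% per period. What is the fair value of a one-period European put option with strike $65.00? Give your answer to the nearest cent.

Per-period risk-free factor R = e^0.07 = 1.0725; dividend-adjusted growth = e^(0.07−0.03) = 1.0408.
Risk-neutral probability p = (1.0408 − 0.75)/(1.15 − 0.75) = 0.2908/0.4000 = 0.7270
Terminal stock prices: S_u = 74.75, S_d = 48.75
Terminal payoffs (K − S): max(-9.75, 0) = 0, max(16.25, 0) = 16.25
Node 0 (S = 65): V_0 = e^(−0.07)·[0.7270·0.0000 + 0.2730·16.2500] = 4.1359

$4.14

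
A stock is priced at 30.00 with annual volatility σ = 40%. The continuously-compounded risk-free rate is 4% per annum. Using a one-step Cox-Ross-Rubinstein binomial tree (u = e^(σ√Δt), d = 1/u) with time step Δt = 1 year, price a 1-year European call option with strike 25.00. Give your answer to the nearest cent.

8.56

CRR parameters: u = e^(σ√Δt) = e^(0.4·√1) = 1.4918, d = 1/u = 0.6703
Per-period rate: rΔt = 0.04·1 = 0.04, so R = e^0.04 = 1.0408
Risk-neutral probability p = (e^0.04 − 0.6703)/(1.4918 − 0.6703) = 0.3705/0.8215 = 0.4510
Terminal stock prices: S_u = 44.75, S_d = 20.11
Terminal payoffs (S − K): max(19.75, 0) = 19.75, max(-4.89, 0) = 0
Node 0 (S = 30): V_0 = e^(−0.04)·[0.4510·19.7547 + 0.5490·0.0000] = 8.5599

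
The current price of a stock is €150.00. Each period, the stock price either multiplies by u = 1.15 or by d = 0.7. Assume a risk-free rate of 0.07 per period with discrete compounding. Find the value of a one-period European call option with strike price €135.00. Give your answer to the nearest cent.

€28.82

Risk-neutral probability p = (1 + 0.07 − 0.7)/(1.15 − 0.7) = 0.3700/0.4500 = 0.8222
Terminal stock prices: S_u = 172.5, S_d = 105
Terminal payoffs (S − K): max(37.5, 0) = 37.5, max(-30, 0) = 0
Node 0 (S = 150): V_0 = 1/1.07·[0.8222·37.5000 + 0.1778·0.0000] = 28.8162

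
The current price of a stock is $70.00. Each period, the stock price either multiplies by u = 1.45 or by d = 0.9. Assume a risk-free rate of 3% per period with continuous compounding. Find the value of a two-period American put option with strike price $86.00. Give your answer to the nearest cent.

$17.03

Risk-neutral probability p = (e^0.03 − 0.9)/(1.45 − 0.9) = 0.1305/0.5500 = 0.2372
Terminal stock prices: S_uu = 147.2, S_ud = 91.35, S_dd = 56.7
Terminal payoffs (K − S): max(-61.18, 0) = 0, max(-5.35, 0) = 0, max(29.3, 0) = 29.3
Node u (S = 101.5): continuation = e^(−0.03)·[0.2372·0.0000 + 0.7628·0.0000] = 0.0000; exercise value = 0.0000 ≤ continuation, so V_u = 0.0000
Node d (S = 63): continuation = e^(−0.03)·[0.2372·0.0000 + 0.7628·29.3000] = 21.6898; exercise value = 23.0000 > continuation, so V_d = 23.0000 (exercise)
Node 0 (S = 70): continuation = e^(−0.03)·[0.2372·0.0000 + 0.7628·23.0000] = 17.0261; exercise value = 16.0000 ≤ continuation, so V_0 = 17.0261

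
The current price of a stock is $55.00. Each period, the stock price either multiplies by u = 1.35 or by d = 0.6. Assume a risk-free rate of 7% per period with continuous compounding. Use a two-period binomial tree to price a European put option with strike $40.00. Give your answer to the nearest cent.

$2.40

Risk-neutral probability p = (e^0.07 − 0.6)/(1.35 − 0.6) = 0.4725/0.7500 = 0.6300
Terminal stock prices: S_uu = 100.2, S_ud = 44.55, S_dd = 19.8
Terminal payoffs (K − S): max(-60.24, 0) = 0, max(-4.55, 0) = 0, max(20.2, 0) = 20.2
Node u (S = 74.25): V_u = e^(−0.07)·[0.6300·0.0000 + 0.3700·0.0000] = 0.0000
Node d (S = 33): V_d = e^(−0.07)·[0.6300·0.0000 + 0.3700·20.2000] = 6.9685
Node 0 (S = 55): V_0 = e^(−0.07)·[0.6300·0.0000 + 0.3700·6.9685] = 2.4040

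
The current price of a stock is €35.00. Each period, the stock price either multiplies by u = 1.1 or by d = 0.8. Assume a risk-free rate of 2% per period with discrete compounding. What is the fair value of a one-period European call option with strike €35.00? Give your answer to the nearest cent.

€2.52

Risk-neutral probability p = (1 + 0.02 − 0.8)/(1.1 − 0.8) = 0.2200/0.3000 = 0.7333
Terminal stock prices: S_u = 38.5, S_d = 28
Terminal payoffs (S − K): max(3.5, 0) = 3.5, max(-7, 0) = 0
Node 0 (S = 35): V_0 = 1/1.02·[0.7333·3.5000 + 0.2667·0.0000] = 2.5163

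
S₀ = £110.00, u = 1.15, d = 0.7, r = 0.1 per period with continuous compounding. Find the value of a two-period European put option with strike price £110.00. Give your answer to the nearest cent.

Risk-neutral probability p = (e^0.1 − 0.7)/(1.15 − 0.7) = 0.4052/0.4500 = 0.9004
Terminal stock prices: S_uu = 145.5, S_ud = 88.55, S_dd = 53.9
Terminal payoffs (K − S): max(-35.47, 0) = 0, max(21.45, 0) = 21.45, max(56.1, 0) = 56.1
Node u (S = 126.5): V_u = e^(−0.1)·[0.9004·0.0000 + 0.0996·21.4500] = 1.9335
Node d (S = 77): V_d = e^(−0.1)·[0.9004·21.4500 + 0.0996·56.1000] = 22.5321
Node 0 (S = 110): V_0 = e^(−0.1)·[0.9004·1.9335 + 0.0996·22.5321] = 3.6063

£3.61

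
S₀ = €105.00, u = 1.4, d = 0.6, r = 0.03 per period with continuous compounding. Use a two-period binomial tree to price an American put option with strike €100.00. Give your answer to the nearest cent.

Risk-neutral probability p = (e^0.03 − 0.6)/(1.4 − 0.6) = 0.4305/0.8000 = 0.5381
Terminal stock prices: S_uu = 205.8, S_ud = 88.2, S_dd = 37.8
Terminal payoffs (K − S): max(-105.8, 0) = 0, max(11.8, 0) = 11.8, max(62.2, 0) = 62.2
Node u (S = 147): continuation = e^(−0.03)·[0.5381·0.0000 + 0.4619·11.8000] = 5.2897; exercise value = 0.0000 ≤ continuation, so V_u = 5.2897
Node d (S = 63): continuation = e^(−0.03)·[0.5381·11.8000 + 0.4619·62.2000] = 34.0446; exercise value = 37.0000 > continuation, so V_d = 37.0000 (exercise)
Node 0 (S = 105): continuation = e^(−0.03)·[0.5381·5.2897 + 0.4619·37.0000] = 19.3484; exercise value = 0.0000 ≤ continuation, so V_0 = 19.3484

€19.35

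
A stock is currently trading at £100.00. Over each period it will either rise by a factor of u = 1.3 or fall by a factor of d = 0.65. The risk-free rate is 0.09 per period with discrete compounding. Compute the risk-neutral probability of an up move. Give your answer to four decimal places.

Risk-neutral probability p = (1 + 0.09 − 0.65)/(1.3 − 0.65) = 0.4400/0.6500 = 0.6769

p = 0.6769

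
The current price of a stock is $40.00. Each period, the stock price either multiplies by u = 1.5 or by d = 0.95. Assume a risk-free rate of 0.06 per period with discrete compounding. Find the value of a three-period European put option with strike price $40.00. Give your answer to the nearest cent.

$2.45

Risk-neutral probability p = (1 + 0.06 − 0.95)/(1.5 − 0.95) = 0.1100/0.5500 = 0.2000
Terminal stock prices: S_uuu = 135, S_uud = 85.5, S_udd = 54.15, S_ddd = 34.29
Terminal payoffs (K − S): max(-95, 0) = 0, max(-45.5, 0) = 0, max(-14.15, 0) = 0, max(5.705, 0) = 5.705
Node uu (S = 90): V_uu = 1/1.06·[0.2000·0.0000 + 0.8000·0.0000] = 0.0000
Node ud (S = 57): V_ud = 1/1.06·[0.2000·0.0000 + 0.8000·0.0000] = 0.0000
Node dd (S = 36.1): V_dd = 1/1.06·[0.2000·0.0000 + 0.8000·5.7050] = 4.3057
Node u (S = 60): V_u = 1/1.06·[0.2000·0.0000 + 0.8000·0.0000] = 0.0000
Node d (S = 38): V_d = 1/1.06·[0.2000·0.0000 + 0.8000·4.3057] = 3.2496
Node 0 (S = 40): V_0 = 1/1.06·[0.2000·0.0000 + 0.8000·3.2496] = 2.4525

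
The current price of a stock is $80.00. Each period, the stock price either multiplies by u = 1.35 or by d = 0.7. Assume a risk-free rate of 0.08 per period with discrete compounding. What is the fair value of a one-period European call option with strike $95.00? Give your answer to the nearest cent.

$7.04

Risk-neutral probability p = (1 + 0.08 − 0.7)/(1.35 − 0.7) = 0.3800/0.6500 = 0.5846
Terminal stock prices: S_u = 108, S_d = 56
Terminal payoffs (S − K): max(13, 0) = 13, max(-39, 0) = 0
Node 0 (S = 80): V_0 = 1/1.08·[0.5846·13.0000 + 0.4154·0.0000] = 7.0370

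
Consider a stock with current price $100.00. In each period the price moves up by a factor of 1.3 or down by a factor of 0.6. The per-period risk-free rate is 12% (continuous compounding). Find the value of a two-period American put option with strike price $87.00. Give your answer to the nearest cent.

Risk-neutral probability p = (e^0.12 − 0.6)/(1.3 − 0.6) = 0.5275/0.7000 = 0.7536
Terminal stock prices: S_uu = 169, S_ud = 78, S_dd = 36
Terminal payoffs (K − S): max(-82, 0) = 0, max(9, 0) = 9, max(51, 0) = 51
Node u (S = 130): continuation = e^(−0.12)·[0.7536·0.0000 + 0.2464·9.0000] = 1.9671; exercise value = 0.0000 ≤ continuation, so V_u = 1.9671
Node d (S = 60): continuation = e^(−0.12)·[0.7536·9.0000 + 0.2464·51.0000] = 17.1621; exercise value = 27.0000 > continuation, so V_d = 27.0000 (exercise)
Node 0 (S = 100): continuation = e^(−0.12)·[0.7536·1.9671 + 0.2464·27.0000] = 7.2160; exercise value = 0.0000 ≤ continuation, so V_0 = 7.2160

$7.22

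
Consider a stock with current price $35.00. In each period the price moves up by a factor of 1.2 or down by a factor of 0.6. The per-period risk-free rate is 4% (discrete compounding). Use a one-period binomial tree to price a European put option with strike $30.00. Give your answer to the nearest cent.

$2.31

Risk-neutral probability p = (1 + 0.04 − 0.6)/(1.2 − 0.6) = 0.4400/0.6000 = 0.7333
Terminal stock prices: S_u = 42, S_d = 21
Terminal payoffs (K − S): max(-12, 0) = 0, max(9, 0) = 9
Node 0 (S = 35): V_0 = 1/1.04·[0.7333·0.0000 + 0.2667·9.0000] = 2.3077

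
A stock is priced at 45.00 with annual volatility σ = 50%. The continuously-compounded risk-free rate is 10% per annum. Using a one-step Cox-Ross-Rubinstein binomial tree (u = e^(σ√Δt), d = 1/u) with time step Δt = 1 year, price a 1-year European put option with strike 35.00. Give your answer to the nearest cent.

3.64

CRR parameters: u = e^(σ√Δt) = e^(0.5·√1) = 1.6487, d = 1/u = 0.6065
Per-period rate: rΔt = 0.1·1 = 0.1, so R = e^0.1 = 1.1052
Risk-neutral probability p = (e^0.1 − 0.6065)/(1.6487 − 0.6065) = 0.4986/1.0422 = 0.4785
Terminal stock prices: S_u = 74.19, S_d = 27.29
Terminal payoffs (K − S): max(-39.19, 0) = 0, max(7.706, 0) = 7.706
Node 0 (S = 45): V_0 = e^(−0.1)·[0.4785·0.0000 + 0.5215·7.7061] = 3.6366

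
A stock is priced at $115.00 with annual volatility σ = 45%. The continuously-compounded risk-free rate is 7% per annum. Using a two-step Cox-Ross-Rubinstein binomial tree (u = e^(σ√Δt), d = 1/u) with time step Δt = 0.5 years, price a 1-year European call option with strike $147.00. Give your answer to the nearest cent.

$14.86

CRR parameters: u = e^(σ√Δt) = e^(0.45·√0.5) = 1.3746, d = 1/u = 0.7275
Per-period rate: rΔt = 0.07·0.5 = 0.035, so R = e^0.035 = 1.0356
Risk-neutral probability p = (e^0.035 − 0.7275)/(1.3746 − 0.7275) = 0.3082/0.6472 = 0.4762
Terminal stock prices: S_uu = 217.3, S_ud = 115, S_dd = 60.86
Terminal payoffs (S − K): max(70.31, 0) = 70.31, max(-32, 0) = 0, max(-86.14, 0) = 0
Node u (S = 158.1): V_u = e^(−0.035)·[0.4762·70.3107 + 0.5238·0.0000] = 32.3271
Node d (S = 83.66): V_d = e^(−0.035)·[0.4762·0.0000 + 0.5238·0.0000] = 0.0000
Node 0 (S = 115): V_0 = e^(−0.035)·[0.4762·32.3271 + 0.5238·0.0000] = 14.8632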